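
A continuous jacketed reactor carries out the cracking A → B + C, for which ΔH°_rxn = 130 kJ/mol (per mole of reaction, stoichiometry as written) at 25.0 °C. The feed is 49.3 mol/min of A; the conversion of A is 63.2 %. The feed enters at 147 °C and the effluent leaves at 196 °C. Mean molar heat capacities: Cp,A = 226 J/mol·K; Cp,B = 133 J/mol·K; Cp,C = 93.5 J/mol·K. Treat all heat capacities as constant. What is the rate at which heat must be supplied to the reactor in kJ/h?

Q_in = 276000 kJ/h

Extent of reaction ξ = 0.632 × 49.3 = 31.158 mol/min
Reaction term: ξ·ΔH°_rxn = 31.158 × 130 = 4050.5 kJ/min
Sensible, feed 147→25 °C: -1359.3 kJ/min
Outlet flows (mol/min): A 18.142, B 31.158, C 31.158
Sensible, products 25→196 °C: 1907.9 kJ/min
Q = ΔH = 4599.1 kJ/min = 76.652 kW
Heat supplied = 275950 kJ/h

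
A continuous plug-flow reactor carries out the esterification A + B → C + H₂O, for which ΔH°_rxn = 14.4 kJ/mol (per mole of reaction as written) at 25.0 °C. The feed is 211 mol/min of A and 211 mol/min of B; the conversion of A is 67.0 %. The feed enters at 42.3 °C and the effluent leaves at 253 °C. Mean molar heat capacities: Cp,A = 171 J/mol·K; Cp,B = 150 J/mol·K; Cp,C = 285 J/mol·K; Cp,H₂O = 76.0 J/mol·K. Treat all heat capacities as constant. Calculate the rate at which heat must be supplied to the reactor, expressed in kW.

Extent of reaction ξ = 0.670 × 211 = 141.37 mol/min
Reaction term: ξ·ΔH°_rxn = 141.37 × 14.4 = 2035.7 kJ/min
Sensible, feed 42.3→25 °C: -1171.7 kJ/min
Outlet flows (mol/min): A 69.63, B 69.63, C 141.37, H₂O 141.37
Sensible, products 25→253 °C: 16732 kJ/min
Q = ΔH = 17596 kJ/min = 293.27 kW
Heat supplied = 293.27 kW

Q_in = 293 kW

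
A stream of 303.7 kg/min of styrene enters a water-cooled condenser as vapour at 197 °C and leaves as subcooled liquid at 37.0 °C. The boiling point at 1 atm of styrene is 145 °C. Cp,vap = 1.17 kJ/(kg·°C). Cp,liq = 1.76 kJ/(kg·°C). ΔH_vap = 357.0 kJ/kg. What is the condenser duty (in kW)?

Q_c = 3080 kW

vapour 197→145 °C: -60.84 kJ/kg
condensation at 145 °C: -357 kJ/kg
liquid 145→37.0 °C: -190.08 kJ/kg
Δh = -60.84 + -357 + -190.08 = -607.92 kJ/kg
Q = ṁ·Δh = 303.7 kg/min × -607.92 kJ/kg = -184630 kJ/min
|Q| = 3077.1 kW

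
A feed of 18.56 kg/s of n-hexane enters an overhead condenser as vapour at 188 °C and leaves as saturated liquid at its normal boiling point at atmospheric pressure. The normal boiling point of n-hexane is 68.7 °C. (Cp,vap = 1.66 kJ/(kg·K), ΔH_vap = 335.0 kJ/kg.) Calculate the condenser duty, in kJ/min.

Q_c = 594000 kJ/min

vapour 188→68.7 °C: -198.04 kJ/kg
condensation at 68.7 °C: -335 kJ/kg
Δh = -198.04 + -335 = -533.04 kJ/kg
Q = ṁ·Δh = 18.56 kg/s × -533.04 kJ/kg = -9893.2 kJ/s
|Q| = 9893.2 kW = 593590 kJ/min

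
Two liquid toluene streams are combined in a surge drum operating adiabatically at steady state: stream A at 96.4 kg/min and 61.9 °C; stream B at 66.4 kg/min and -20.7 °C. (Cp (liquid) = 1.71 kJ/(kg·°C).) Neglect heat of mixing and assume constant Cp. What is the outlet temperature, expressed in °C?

Energy balance with Q = 0: Σ ṁᵢCp,ᵢ(T_out − Tᵢ) = 0
T_out = Σ ṁᵢCp,ᵢTᵢ / Σ ṁᵢCp,ᵢ
      = 7853.5 / 278.39 = 28.211 °C

T_out = 28.2 °C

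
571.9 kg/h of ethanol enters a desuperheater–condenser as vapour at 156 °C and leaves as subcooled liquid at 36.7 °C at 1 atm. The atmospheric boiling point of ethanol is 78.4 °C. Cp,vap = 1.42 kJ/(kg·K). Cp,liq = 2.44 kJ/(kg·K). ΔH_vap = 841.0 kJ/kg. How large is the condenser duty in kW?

vapour 156→78.4 °C: -110.19 kJ/kg
condensation at 78.4 °C: -841 kJ/kg
liquid 78.4→36.7 °C: -101.75 kJ/kg
Δh = -110.19 + -841 + -101.75 = -1052.9 kJ/kg
Q = ṁ·Δh = 571.9 kg/h × -1052.9 kJ/kg = -602180 kJ/h
|Q| = 167.27 kW

Q_c = 167 kW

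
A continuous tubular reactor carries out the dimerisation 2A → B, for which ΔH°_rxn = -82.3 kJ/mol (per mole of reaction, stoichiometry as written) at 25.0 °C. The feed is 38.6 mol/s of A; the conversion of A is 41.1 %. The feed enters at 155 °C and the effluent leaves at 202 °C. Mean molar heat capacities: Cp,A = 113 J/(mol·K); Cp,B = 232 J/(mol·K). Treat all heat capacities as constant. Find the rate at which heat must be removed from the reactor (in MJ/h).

Q_out = 1580 MJ/h

Extent of reaction ξ = 0.411 × 38.6 / 2 = 7.9323 mol/s
Reaction term: ξ·ΔH°_rxn = 7.9323 × -82.3 = -652.83 kJ/s
Sensible, feed 155→25 °C: -567.03 kJ/s
Outlet flows (mol/s): A 22.735, B 7.9323
Sensible, products 25→202 °C: 780.46 kJ/s
Q = ΔH = -439.4 kJ/s = -439.4 kW
Heat removed = 1581.8 MJ/h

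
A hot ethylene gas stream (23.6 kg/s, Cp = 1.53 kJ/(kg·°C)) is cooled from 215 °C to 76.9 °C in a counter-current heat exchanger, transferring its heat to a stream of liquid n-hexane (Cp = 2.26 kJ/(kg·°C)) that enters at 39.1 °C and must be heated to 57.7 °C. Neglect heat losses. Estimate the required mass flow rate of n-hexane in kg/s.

ṁ_c = 119 kg/s

Heat released by hot stream: Q = 23.6 × 1.53 × (215 − 76.9) = 4986.5 kJ/s
Energy balance on cold side (adiabatic exchanger): Q = ṁ_c·Cp_c·(T_c,out − T_c,in)
ṁ_c = 4986.5 / [2.26 × (57.7 − 39.1)] = 118.62 kg/s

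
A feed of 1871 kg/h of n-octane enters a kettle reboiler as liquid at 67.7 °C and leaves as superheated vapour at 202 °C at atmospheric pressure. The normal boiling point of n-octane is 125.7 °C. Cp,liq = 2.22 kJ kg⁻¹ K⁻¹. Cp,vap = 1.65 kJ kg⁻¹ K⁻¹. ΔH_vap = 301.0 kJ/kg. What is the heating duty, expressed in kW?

liquid 67.7→125.7 °C: 128.76 kJ/kg
vaporisation at 125.7 °C: 301 kJ/kg
vapour 125.7→202 °C: 125.89 kJ/kg
Δh = 128.76 + 301 + 125.89 = 555.65 kJ/kg
Q = ṁ·Δh = 1871 kg/h × 555.65 kJ/kg = 1.0396e+06 kJ/h
|Q| = 288.79 kW

Q = 289 kW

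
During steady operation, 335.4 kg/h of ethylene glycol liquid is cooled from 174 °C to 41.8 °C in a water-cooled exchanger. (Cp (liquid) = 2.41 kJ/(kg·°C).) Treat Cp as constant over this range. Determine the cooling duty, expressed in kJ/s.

Q_c = 29.7 kJ/s

Q = ṁ·Cp·ΔT = 335.4 × 2.41 × (41.8 − 174) = -106860 kJ/h
Converting: 106860 / 3600 s = 29.683 kW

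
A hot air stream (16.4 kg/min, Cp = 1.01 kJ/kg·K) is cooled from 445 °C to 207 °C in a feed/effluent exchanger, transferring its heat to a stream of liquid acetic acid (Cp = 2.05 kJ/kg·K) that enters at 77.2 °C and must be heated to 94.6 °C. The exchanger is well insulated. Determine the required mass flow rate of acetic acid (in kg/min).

Heat released by hot stream: Q = 16.4 × 1.01 × (445 − 207) = 3942.2 kJ/min
Energy balance on cold side (adiabatic exchanger): Q = ṁ_c·Cp_c·(T_c,out − T_c,in)
ṁ_c = 3942.2 / [2.05 × (94.6 − 77.2)] = 110.52 kg/min

ṁ_c = 111 kg/min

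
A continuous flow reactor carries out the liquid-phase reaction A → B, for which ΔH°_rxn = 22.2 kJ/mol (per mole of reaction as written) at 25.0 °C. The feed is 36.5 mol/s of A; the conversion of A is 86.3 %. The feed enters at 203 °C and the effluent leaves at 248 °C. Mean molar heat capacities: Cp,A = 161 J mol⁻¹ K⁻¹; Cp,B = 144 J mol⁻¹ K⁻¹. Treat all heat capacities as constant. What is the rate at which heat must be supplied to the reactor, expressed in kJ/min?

Extent of reaction ξ = 0.863 × 36.5 = 31.5 mol/s
Reaction term: ξ·ΔH°_rxn = 31.5 × 22.2 = 699.29 kJ/s
Sensible, feed 203→25 °C: -1046 kJ/s
Outlet flows (mol/s): A 5.0005, B 31.5
Sensible, products 25→248 °C: 1191 kJ/s
Q = ΔH = 844.32 kJ/s = 844.32 kW
Heat supplied = 50659 kJ/min

Q_in = 50700 kJ/min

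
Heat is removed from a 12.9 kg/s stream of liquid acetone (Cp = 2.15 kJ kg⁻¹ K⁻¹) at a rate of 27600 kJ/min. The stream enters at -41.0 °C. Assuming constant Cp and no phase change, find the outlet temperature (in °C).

T_out = -57.6 °C

Q = 27600 kJ/min = 460 kJ/s
ΔT = Q/(ṁ·Cp) = 460/(12.9×2.15) = 16.586 K
T_out = -41.0 − 16.586 = -57.586 °C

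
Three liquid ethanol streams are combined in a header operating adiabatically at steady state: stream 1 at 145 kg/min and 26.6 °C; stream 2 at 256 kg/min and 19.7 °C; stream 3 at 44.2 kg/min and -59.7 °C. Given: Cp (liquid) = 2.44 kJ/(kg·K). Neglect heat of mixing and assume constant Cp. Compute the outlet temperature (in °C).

T_out = 14.1 °C

Adiabatic, steady state ⇒ Σ ṁᵢCp,ᵢ(T_out − Tᵢ) = 0
T_out = Σ ṁᵢCp,ᵢTᵢ / Σ ṁᵢCp,ᵢ
      = 15278 / 1086.3 = 14.064 °C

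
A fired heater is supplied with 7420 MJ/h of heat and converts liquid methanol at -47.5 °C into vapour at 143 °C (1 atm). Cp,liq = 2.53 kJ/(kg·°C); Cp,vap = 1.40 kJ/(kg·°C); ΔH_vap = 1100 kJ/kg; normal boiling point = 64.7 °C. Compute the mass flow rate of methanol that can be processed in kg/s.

Δh = 2.53×(64.7−-47.5) + 1100 + 1.40×(143−64.7) = 1493.5 kJ/kg
Q = 7420 MJ/h = 2061.1 kJ/s = 2061.1 kJ/s
ṁ = Q/Δh = 2061.1 / 1493.5 = 1.3801 kg/s

ṁ = 1.38 kg/s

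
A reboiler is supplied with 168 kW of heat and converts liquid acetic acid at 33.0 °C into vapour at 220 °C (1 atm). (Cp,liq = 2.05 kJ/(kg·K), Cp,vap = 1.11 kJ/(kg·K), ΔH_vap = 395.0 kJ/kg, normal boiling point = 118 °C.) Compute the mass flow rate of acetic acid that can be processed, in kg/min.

ṁ = 14.8 kg/min

Δh = 2.05×(118−33.0) + 395.0 + 1.11×(220−118) = 682.47 kJ/kg
Q = 168 kW = 168 kJ/s = 10080 kJ/min
ṁ = Q/Δh = 10080 / 682.47 = 14.77 kg/min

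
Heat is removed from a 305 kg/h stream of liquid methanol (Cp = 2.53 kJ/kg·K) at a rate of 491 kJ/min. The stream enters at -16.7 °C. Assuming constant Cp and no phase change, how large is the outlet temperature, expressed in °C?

T_out = -54.9 °C

Q = 491 kJ/min = 29460 kJ/h
ΔT = Q/(ṁ·Cp) = 29460/(305×2.53) = 38.178 K
T_out = -16.7 − 38.178 = -54.878 °C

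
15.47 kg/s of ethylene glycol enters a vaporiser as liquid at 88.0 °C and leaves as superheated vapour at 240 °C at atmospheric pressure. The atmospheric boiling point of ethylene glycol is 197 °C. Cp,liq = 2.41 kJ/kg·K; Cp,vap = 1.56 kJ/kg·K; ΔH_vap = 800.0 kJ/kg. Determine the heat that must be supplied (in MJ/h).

Q = 62900 MJ/h

liquid 88.0→197 °C: 262.69 kJ/kg
vaporisation at 197 °C: 800 kJ/kg
vapour 197→240 °C: 67.08 kJ/kg
Δh = 262.69 + 800 + 67.08 = 1129.8 kJ/kg
Q = ṁ·Δh = 15.47 kg/s × 1129.8 kJ/kg = 17478 kJ/s
|Q| = 17478 kW = 62919 MJ/h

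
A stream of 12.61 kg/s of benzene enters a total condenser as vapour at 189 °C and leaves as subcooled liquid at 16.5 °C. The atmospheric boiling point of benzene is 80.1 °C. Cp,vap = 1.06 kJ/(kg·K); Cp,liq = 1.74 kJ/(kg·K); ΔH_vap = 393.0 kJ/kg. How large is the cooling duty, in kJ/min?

Q_c = 468000 kJ/min

vapour 189→80.1 °C: -115.43 kJ/kg
condensation at 80.1 °C: -393 kJ/kg
liquid 80.1→16.5 °C: -110.66 kJ/kg
Δh = -115.43 + -393 + -110.66 = -619.1 kJ/kg
Q = ṁ·Δh = 12.61 kg/s × -619.1 kJ/kg = -7806.8 kJ/s
|Q| = 7806.8 kW = 468410 kJ/min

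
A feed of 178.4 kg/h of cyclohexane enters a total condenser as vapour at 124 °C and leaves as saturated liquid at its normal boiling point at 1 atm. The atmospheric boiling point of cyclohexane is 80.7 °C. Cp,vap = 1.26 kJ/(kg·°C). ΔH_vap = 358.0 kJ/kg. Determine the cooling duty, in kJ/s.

Q_c = 20.4 kJ/s

vapour 124→80.7 °C: -54.558 kJ/kg
condensation at 80.7 °C: -358 kJ/kg
Δh = -54.558 + -358 = -412.56 kJ/kg
Q = ṁ·Δh = 178.4 kg/h × -412.56 kJ/kg = -73600 kJ/h
|Q| = 20.445 kW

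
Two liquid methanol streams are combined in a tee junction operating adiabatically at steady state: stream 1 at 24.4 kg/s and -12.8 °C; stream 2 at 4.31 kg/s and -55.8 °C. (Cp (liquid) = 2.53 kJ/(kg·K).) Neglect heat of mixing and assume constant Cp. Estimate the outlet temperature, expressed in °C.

T_out = -19.3 °C

Energy balance with Q = 0: Σ ṁᵢCp,ᵢ(T_out − Tᵢ) = 0
T_out = Σ ṁᵢCp,ᵢTᵢ / Σ ṁᵢCp,ᵢ
      = -1398.6 / 72.636 = -19.255 °C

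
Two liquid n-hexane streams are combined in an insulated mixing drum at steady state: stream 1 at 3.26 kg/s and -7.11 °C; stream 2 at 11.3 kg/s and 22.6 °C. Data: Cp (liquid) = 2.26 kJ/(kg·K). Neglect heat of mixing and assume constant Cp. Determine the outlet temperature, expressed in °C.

T_out = 15.9 °C

Adiabatic, steady state ⇒ Σ ṁᵢCp,ᵢ(T_out − Tᵢ) = 0
Σ ṁᵢCp,ᵢTᵢ = 3.26×2.26×-7.11 + 11.3×2.26×22.6 = 524.78
Σ ṁᵢCp,ᵢ = 3.26×2.26 + 11.3×2.26 = 32.906
T_out = 524.78 / 32.906 = 15.948 °C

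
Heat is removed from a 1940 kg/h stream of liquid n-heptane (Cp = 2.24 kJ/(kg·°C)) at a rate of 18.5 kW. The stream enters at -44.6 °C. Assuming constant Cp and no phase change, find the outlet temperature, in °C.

T_out = -59.9 °C

Q = 18.5 kW = 66600 kJ/h
ΔT = Q/(ṁ·Cp) = 66600/(1940×2.24) = 15.326 K
T_out = -44.6 − 15.326 = -59.926 °C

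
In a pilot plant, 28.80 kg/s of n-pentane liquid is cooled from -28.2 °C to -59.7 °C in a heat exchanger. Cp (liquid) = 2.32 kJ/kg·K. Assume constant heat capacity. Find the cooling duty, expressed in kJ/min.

Q_c = 126000 kJ/min

Q = ṁ·Cp·ΔT = 28.80 × 2.32 × (-59.7 − -28.2) = -2104.7 kJ/s
Cooling duty = 126280 kJ/min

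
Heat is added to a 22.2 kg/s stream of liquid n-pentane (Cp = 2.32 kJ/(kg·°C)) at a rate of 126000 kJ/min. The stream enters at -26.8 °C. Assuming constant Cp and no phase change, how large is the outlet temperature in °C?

Q = 126000 kJ/min = 2100 kJ/s
ΔT = Q/(ṁ·Cp) = 2100/(22.2×2.32) = 40.774 K
T_out = -26.8 + 40.774 = 13.974 °C

T_out = 14.0 °C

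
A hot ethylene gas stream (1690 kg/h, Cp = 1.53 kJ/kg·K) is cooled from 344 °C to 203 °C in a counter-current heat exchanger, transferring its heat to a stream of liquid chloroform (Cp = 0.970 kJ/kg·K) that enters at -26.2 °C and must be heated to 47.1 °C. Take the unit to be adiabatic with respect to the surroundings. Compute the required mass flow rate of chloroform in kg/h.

Heat released by hot stream: Q = 1690 × 1.53 × (344 − 203) = 364580 kJ/h
Energy balance on cold side (adiabatic exchanger): Q = ṁ_c·Cp_c·(T_c,out − T_c,in)
ṁ_c = 364580 / [0.970 × (47.1 − -26.2)] = 5127.7 kg/h

ṁ_c = 5130 kg/h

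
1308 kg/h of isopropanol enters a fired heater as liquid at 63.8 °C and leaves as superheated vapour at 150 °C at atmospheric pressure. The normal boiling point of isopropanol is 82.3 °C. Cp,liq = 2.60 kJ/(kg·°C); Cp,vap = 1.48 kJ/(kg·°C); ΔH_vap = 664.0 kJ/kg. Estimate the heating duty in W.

Q = 295000 W

liquid 63.8→82.3 °C: 48.1 kJ/kg
vaporisation at 82.3 °C: 664 kJ/kg
vapour 82.3→150 °C: 100.2 kJ/kg
Δh = 48.1 + 664 + 100.2 = 812.3 kJ/kg
Q = ṁ·Δh = 1308 kg/h × 812.3 kJ/kg = 1.0625e+06 kJ/h
|Q| = 295.13 kW = 295130 W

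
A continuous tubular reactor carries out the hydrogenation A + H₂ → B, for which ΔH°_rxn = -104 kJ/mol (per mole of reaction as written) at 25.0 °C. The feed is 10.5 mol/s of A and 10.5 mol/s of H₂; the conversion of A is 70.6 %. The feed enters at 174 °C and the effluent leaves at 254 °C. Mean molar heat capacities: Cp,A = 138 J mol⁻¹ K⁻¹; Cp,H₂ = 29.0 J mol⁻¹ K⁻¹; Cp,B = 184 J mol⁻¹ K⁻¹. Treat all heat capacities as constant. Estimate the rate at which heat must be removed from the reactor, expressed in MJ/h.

Q_out = 2170 MJ/h

Extent of reaction ξ = 0.706 × 10.5 = 7.413 mol/s
Reaction term: ξ·ΔH°_rxn = 7.413 × -104 = -770.95 kJ/s
Sensible, feed 174→25 °C: -261.27 kJ/s
Outlet flows (mol/s): A 3.087, H₂ 3.087, B 7.413
Sensible, products 25→254 °C: 430.41 kJ/s
Q = ΔH = -601.81 kJ/s = -601.81 kW
Heat removed = 2166.5 MJ/h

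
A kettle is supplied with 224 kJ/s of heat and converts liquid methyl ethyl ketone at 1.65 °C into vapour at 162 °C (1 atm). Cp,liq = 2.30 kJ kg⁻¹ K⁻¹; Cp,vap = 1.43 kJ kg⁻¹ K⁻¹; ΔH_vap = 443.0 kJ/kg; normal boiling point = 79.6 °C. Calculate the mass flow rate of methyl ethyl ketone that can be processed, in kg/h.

Δh = 2.30×(79.6−1.65) + 443.0 + 1.43×(162−79.6) = 740.12 kJ/kg
Q = 224 kJ/s = 224 kJ/s = 806400 kJ/h
ṁ = Q/Δh = 806400 / 740.12 = 1089.6 kg/h

ṁ = 1090 kg/h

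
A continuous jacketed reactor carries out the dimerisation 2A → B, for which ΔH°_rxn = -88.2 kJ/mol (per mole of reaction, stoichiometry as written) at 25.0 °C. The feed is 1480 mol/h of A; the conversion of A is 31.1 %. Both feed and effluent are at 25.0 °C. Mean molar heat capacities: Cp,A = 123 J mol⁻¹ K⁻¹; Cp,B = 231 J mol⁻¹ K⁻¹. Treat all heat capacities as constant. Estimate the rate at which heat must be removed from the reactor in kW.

Q_out = 5.64 kW

Extent of reaction ξ = 0.311 × 1480 / 2 = 230.14 mol/h
Reaction term: ξ·ΔH°_rxn = 230.14 × -88.2 = -20298 kJ/h
Q = ΔH = -20298 kJ/h = -5.6384 kW
Heat removed = 5.6384 kW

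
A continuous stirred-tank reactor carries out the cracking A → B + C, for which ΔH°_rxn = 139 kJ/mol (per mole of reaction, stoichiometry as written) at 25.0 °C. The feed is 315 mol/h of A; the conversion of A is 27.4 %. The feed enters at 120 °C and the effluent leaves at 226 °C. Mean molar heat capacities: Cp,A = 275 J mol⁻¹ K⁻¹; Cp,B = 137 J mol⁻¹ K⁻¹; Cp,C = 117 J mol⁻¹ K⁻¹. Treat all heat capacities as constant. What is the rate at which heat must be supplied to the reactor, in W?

Extent of reaction ξ = 0.274 × 315 = 86.31 mol/h
Reaction term: ξ·ΔH°_rxn = 86.31 × 139 = 11997 kJ/h
Sensible, feed 120→25 °C: -8229.4 kJ/h
Outlet flows (mol/h): A 228.69, B 86.31, C 86.31
Sensible, products 25→226 °C: 17047 kJ/h
Q = ΔH = 20815 kJ/h = 5.782 kW
Heat supplied = 5782 W

Q_in = 5780 W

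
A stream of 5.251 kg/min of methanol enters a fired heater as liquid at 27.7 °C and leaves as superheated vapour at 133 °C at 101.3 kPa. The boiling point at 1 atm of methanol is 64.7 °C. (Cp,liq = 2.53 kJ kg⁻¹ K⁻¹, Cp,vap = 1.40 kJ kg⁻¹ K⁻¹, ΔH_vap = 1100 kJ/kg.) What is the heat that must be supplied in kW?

liquid 27.7→64.7 °C: 93.61 kJ/kg
vaporisation at 64.7 °C: 1100 kJ/kg
vapour 64.7→133 °C: 95.62 kJ/kg
Δh = 93.61 + 1100 + 95.62 = 1289.2 kJ/kg
Q = ṁ·Δh = 5.251 kg/min × 1289.2 kJ/kg = 6769.7 kJ/min
|Q| = 112.83 kW

Q = 113 kW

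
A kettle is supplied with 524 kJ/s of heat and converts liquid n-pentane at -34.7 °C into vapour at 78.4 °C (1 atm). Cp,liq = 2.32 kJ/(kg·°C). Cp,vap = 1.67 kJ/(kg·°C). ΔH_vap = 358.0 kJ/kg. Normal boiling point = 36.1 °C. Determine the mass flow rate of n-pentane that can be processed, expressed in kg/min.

Δh = 2.32×(36.1−-34.7) + 358.0 + 1.67×(78.4−36.1) = 592.9 kJ/kg
Q = 524 kJ/s = 524 kJ/s = 31440 kJ/min
ṁ = Q/Δh = 31440 / 592.9 = 53.028 kg/min

ṁ = 53.0 kg/min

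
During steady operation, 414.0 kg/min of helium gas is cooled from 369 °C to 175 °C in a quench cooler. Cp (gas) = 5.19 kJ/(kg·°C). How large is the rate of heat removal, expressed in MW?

Q = ṁ·Cp·ΔT = 414.0 × 5.19 × (175 − 369) = -416840 kJ/min
Converting: 416840 / 60 s = 6947.3 kW
Cooling duty = 6.9473 MW

Q_c = 6.95 MW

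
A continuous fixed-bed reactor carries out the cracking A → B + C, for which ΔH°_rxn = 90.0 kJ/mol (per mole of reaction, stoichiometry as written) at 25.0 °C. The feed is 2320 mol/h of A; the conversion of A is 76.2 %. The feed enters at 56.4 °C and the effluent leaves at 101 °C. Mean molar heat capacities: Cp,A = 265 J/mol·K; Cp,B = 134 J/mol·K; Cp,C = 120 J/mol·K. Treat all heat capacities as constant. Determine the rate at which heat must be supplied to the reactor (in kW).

Extent of reaction ξ = 0.762 × 2320 = 1767.8 mol/h
Reaction term: ξ·ΔH°_rxn = 1767.8 × 90.0 = 159110 kJ/h
Sensible, feed 56.4→25 °C: -19305 kJ/h
Outlet flows (mol/h): A 552.16, B 1767.8, C 1767.8
Sensible, products 25→101 °C: 45247 kJ/h
Q = ΔH = 185050 kJ/h = 51.402 kW
Heat supplied = 51.402 kW

Q_in = 51.4 kW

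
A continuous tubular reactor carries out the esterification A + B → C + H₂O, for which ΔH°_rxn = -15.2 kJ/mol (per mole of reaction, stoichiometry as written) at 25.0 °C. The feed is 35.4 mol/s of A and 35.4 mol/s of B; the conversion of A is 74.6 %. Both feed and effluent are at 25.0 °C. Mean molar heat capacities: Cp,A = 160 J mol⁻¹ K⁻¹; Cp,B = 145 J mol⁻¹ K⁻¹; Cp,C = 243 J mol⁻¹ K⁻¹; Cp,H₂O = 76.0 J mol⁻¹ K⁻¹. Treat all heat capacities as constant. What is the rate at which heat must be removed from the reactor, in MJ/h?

Extent of reaction ξ = 0.746 × 35.4 = 26.408 mol/s
Reaction term: ξ·ΔH°_rxn = 26.408 × -15.2 = -401.41 kJ/s
Q = ΔH = -401.41 kJ/s = -401.41 kW
Heat removed = 1445.1 MJ/h

Q_out = 1450 MJ/h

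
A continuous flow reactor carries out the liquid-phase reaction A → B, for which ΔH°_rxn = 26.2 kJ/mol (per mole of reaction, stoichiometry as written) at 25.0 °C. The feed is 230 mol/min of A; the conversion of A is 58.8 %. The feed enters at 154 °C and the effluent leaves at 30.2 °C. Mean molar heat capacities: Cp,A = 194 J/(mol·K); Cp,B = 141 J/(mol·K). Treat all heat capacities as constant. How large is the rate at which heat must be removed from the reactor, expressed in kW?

Extent of reaction ξ = 0.588 × 230 = 135.24 mol/min
Reaction term: ξ·ΔH°_rxn = 135.24 × 26.2 = 3543.3 kJ/min
Sensible, feed 154→25 °C: -5756 kJ/min
Outlet flows (mol/min): A 94.76, B 135.24
Sensible, products 25→30.2 °C: 194.75 kJ/min
Q = ΔH = -2017.9 kJ/min = -33.632 kW
Heat removed = 33.632 kW

Q_out = 33.6 kW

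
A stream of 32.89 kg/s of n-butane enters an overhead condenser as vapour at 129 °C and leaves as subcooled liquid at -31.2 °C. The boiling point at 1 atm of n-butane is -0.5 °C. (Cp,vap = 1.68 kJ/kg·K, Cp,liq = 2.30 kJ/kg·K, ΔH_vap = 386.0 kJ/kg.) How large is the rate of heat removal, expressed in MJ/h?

Q_c = 79800 MJ/h

vapour 129→-0.5 °C: -217.56 kJ/kg
condensation at -0.5 °C: -386 kJ/kg
liquid -0.5→-31.2 °C: -70.61 kJ/kg
Δh = -217.56 + -386 + -70.61 = -674.17 kJ/kg
Q = ṁ·Δh = 32.89 kg/s × -674.17 kJ/kg = -22173 kJ/s
|Q| = 22173 kW = 79824 MJ/h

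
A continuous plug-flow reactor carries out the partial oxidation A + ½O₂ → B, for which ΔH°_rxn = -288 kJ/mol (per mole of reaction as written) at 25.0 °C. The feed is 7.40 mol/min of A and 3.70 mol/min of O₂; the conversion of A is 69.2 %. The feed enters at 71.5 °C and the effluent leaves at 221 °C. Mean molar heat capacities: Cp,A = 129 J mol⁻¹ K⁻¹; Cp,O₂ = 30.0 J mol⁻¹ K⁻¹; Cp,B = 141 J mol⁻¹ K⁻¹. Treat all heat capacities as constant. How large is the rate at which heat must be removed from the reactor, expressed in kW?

Extent of reaction ξ = 0.692 × 7.40 = 5.1208 mol/min
Reaction term: ξ·ΔH°_rxn = 5.1208 × -288 = -1474.8 kJ/min
Sensible, feed 71.5→25 °C: -49.55 kJ/min
Outlet flows (mol/min): A 2.2792, O₂ 1.1396, B 5.1208
Sensible, products 25→221 °C: 205.85 kJ/min
Q = ΔH = -1318.5 kJ/min = -21.975 kW
Heat removed = 21.975 kW

Q_out = 22.0 kW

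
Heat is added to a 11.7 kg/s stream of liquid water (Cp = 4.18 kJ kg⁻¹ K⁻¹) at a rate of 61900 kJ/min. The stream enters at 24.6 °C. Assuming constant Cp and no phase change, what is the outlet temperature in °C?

T_out = 45.7 °C

Q = 61900 kJ/min = 1031.7 kJ/s
ΔT = Q/(ṁ·Cp) = 1031.7/(11.7×4.18) = 21.095 K
T_out = 24.6 + 21.095 = 45.695 °C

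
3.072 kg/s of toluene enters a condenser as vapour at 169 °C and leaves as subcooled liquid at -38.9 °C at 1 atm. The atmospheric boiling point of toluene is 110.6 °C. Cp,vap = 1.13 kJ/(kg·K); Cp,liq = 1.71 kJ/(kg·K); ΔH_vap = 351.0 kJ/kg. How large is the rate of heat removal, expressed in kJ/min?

vapour 169→110.6 °C: -65.992 kJ/kg
condensation at 110.6 °C: -351 kJ/kg
liquid 110.6→-38.9 °C: -255.64 kJ/kg
Δh = -65.992 + -351 + -255.64 = -672.64 kJ/kg
Q = ṁ·Δh = 3.072 kg/s × -672.64 kJ/kg = -2066.3 kJ/s
|Q| = 2066.3 kW = 123980 kJ/min

Q_c = 124000 kJ/min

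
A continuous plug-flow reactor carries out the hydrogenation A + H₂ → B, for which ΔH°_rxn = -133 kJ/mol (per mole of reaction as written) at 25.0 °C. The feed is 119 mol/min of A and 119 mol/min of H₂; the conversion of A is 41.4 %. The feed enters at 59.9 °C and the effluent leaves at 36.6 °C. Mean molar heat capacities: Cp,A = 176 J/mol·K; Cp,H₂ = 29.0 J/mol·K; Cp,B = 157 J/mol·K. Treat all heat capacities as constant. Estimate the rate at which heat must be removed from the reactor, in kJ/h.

Extent of reaction ξ = 0.414 × 119 = 49.266 mol/min
Reaction term: ξ·ΔH°_rxn = 49.266 × -133 = -6552.4 kJ/min
Sensible, feed 59.9→25 °C: -851.39 kJ/min
Outlet flows (mol/min): A 69.734, H₂ 69.734, B 49.266
Sensible, products 25→36.6 °C: 255.55 kJ/min
Q = ΔH = -7148.2 kJ/min = -119.14 kW
Heat removed = 428890 kJ/h

Q_out = 429000 kJ/h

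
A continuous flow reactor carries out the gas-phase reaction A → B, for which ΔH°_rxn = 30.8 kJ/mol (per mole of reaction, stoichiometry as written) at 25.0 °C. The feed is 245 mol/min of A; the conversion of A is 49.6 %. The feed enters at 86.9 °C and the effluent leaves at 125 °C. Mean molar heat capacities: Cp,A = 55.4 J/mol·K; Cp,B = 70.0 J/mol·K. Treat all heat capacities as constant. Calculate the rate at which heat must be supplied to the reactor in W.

Q_in = 74000 W

Extent of reaction ξ = 0.496 × 245 = 121.52 mol/min
Reaction term: ξ·ΔH°_rxn = 121.52 × 30.8 = 3742.8 kJ/min
Sensible, feed 86.9→25 °C: -840.17 kJ/min
Outlet flows (mol/min): A 123.48, B 121.52
Sensible, products 25→125 °C: 1534.7 kJ/min
Q = ΔH = 4437.4 kJ/min = 73.956 kW
Heat supplied = 73956 W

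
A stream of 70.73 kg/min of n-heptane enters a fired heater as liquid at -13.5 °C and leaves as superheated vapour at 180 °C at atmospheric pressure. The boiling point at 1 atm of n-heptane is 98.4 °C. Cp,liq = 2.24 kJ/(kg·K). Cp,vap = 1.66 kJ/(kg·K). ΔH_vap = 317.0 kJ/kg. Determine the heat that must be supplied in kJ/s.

Q = 829 kJ/s

liquid -13.5→98.4 °C: 250.66 kJ/kg
vaporisation at 98.4 °C: 317 kJ/kg
vapour 98.4→180 °C: 135.46 kJ/kg
Δh = 250.66 + 317 + 135.46 = 703.11 kJ/kg
Q = ṁ·Δh = 70.73 kg/min × 703.11 kJ/kg = 49731 kJ/min
|Q| = 828.85 kW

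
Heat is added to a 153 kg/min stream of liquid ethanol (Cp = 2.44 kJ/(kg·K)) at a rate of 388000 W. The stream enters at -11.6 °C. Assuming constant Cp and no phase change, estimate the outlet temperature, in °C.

Q = 388000 W = 23280 kJ/min
ΔT = Q/(ṁ·Cp) = 23280/(153×2.44) = 62.359 K
T_out = -11.6 + 62.359 = 50.759 °C

T_out = 50.8 °C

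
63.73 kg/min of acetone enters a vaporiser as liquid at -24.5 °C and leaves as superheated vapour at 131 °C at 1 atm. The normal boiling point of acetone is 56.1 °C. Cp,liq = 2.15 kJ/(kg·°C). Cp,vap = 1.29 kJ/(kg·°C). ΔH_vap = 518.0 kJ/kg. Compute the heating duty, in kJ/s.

Q = 837 kJ/s

liquid -24.5→56.1 °C: 173.29 kJ/kg
vaporisation at 56.1 °C: 518 kJ/kg
vapour 56.1→131 °C: 96.621 kJ/kg
Δh = 173.29 + 518 + 96.621 = 787.91 kJ/kg
Q = ṁ·Δh = 63.73 kg/min × 787.91 kJ/kg = 50214 kJ/min
|Q| = 836.89 kW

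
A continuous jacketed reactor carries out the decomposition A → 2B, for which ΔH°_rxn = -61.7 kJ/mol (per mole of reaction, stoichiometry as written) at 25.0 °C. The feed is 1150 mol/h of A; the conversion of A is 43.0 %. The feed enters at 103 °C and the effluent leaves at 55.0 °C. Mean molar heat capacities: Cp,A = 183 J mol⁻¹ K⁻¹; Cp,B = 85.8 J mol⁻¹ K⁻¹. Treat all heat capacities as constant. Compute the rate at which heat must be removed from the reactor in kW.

Extent of reaction ξ = 0.430 × 1150 = 494.5 mol/h
Reaction term: ξ·ΔH°_rxn = 494.5 × -61.7 = -30511 kJ/h
Sensible, feed 103→25 °C: -16415 kJ/h
Outlet flows (mol/h): A 655.5, B 989
Sensible, products 25→55.0 °C: 6144.4 kJ/h
Q = ΔH = -40781 kJ/h = -11.328 kW
Heat removed = 11.328 kW

Q_out = 11.3 kW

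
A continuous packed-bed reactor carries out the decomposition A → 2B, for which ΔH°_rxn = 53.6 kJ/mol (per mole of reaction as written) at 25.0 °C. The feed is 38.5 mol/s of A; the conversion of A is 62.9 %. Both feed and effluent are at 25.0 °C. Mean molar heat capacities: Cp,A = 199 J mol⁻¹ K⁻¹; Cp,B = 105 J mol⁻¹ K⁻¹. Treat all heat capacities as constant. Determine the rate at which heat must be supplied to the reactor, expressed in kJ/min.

Q_in = 77900 kJ/min

Extent of reaction ξ = 0.629 × 38.5 = 24.216 mol/s
Reaction term: ξ·ΔH°_rxn = 24.216 × 53.6 = 1298 kJ/s
Q = ΔH = 1298 kJ/s = 1298 kW
Heat supplied = 77880 kJ/min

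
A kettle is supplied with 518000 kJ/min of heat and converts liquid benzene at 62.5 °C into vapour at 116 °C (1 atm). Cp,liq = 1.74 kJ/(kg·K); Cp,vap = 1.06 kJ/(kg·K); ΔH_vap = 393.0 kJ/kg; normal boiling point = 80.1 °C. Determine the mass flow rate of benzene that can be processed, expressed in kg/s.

Δh = 1.74×(80.1−62.5) + 393.0 + 1.06×(116−80.1) = 461.68 kJ/kg
Q = 518000 kJ/min = 8633.3 kJ/s = 8633.3 kJ/s
ṁ = Q/Δh = 8633.3 / 461.68 = 18.7 kg/s

ṁ = 18.7 kg/s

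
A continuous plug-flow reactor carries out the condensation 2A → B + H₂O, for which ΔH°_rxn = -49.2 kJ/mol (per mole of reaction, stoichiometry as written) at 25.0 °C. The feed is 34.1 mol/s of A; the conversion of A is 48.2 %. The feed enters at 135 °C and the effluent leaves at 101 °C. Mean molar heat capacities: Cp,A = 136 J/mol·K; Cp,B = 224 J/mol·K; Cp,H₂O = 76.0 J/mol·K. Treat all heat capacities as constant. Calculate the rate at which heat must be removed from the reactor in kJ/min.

Extent of reaction ξ = 0.482 × 34.1 / 2 = 8.2181 mol/s
Reaction term: ξ·ΔH°_rxn = 8.2181 × -49.2 = -404.33 kJ/s
Sensible, feed 135→25 °C: -510.14 kJ/s
Outlet flows (mol/s): A 17.664, B 8.2181, H₂O 8.2181
Sensible, products 25→101 °C: 369.95 kJ/s
Q = ΔH = -544.52 kJ/s = -544.52 kW
Heat removed = 32671 kJ/min

Q_out = 32700 kJ/min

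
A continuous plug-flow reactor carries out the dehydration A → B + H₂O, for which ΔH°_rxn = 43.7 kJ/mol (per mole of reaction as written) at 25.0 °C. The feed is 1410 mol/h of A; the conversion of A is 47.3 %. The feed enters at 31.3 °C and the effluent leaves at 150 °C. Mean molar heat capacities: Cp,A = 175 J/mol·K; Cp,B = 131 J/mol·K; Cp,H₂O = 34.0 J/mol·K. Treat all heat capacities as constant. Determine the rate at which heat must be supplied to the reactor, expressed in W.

Extent of reaction ξ = 0.473 × 1410 = 666.93 mol/h
Reaction term: ξ·ΔH°_rxn = 666.93 × 43.7 = 29145 kJ/h
Sensible, feed 31.3→25 °C: -1554.5 kJ/h
Outlet flows (mol/h): A 743.07, B 666.93, H₂O 666.93
Sensible, products 25→150 °C: 30010 kJ/h
Q = ΔH = 57600 kJ/h = 16 kW
Heat supplied = 16000 W

Q_in = 16000 W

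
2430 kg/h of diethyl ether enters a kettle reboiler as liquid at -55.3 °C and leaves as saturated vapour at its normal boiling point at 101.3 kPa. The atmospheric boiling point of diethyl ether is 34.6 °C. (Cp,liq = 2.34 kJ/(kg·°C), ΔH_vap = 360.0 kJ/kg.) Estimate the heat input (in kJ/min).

liquid -55.3→34.6 °C: 210.37 kJ/kg
vaporisation at 34.6 °C: 360 kJ/kg
Δh = 210.37 + 360 = 570.37 kJ/kg
Q = ṁ·Δh = 2430 kg/h × 570.37 kJ/kg = 1.386e+06 kJ/h
|Q| = 385 kW = 23100 kJ/min

Q = 23100 kJ/min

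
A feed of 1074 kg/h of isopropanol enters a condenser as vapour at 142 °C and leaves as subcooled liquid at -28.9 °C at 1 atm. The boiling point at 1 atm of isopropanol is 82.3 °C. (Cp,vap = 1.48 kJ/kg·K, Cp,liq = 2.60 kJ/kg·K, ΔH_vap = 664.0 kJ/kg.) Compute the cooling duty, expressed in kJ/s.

vapour 142→82.3 °C: -88.356 kJ/kg
condensation at 82.3 °C: -664 kJ/kg
liquid 82.3→-28.9 °C: -289.12 kJ/kg
Δh = -88.356 + -664 + -289.12 = -1041.5 kJ/kg
Q = ṁ·Δh = 1074 kg/h × -1041.5 kJ/kg = -1.1185e+06 kJ/h
|Q| = 310.71 kW

Q_c = 311 kJ/s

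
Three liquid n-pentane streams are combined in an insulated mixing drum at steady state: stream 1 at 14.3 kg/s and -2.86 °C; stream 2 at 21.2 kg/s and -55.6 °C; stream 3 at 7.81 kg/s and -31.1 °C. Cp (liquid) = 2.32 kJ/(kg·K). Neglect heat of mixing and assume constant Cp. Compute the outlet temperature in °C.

T_out = -33.8 °C

Adiabatic, steady state ⇒ Σ ṁᵢCp,ᵢ(T_out − Tᵢ) = 0
Σ ṁᵢCp,ᵢTᵢ = 14.3×2.32×-2.86 + 21.2×2.32×-55.6 + 7.81×2.32×-31.1 = -3393
Σ ṁᵢCp,ᵢ = 14.3×2.32 + 21.2×2.32 + 7.81×2.32 = 100.48
T_out = -3393 / 100.48 = -33.768 °C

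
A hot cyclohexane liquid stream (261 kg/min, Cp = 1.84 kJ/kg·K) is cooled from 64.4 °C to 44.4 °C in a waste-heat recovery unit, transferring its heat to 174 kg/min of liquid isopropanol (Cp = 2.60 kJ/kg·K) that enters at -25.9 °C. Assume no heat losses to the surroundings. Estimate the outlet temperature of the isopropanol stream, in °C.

Heat released by hot stream: Q = 261 × 1.84 × (64.4 − 44.4) = 9604.8 kJ/min
Energy balance on cold side (adiabatic exchanger): Q = ṁ_c·Cp_c·(T_c,out − T_c,in)
T_c,out = -25.9 + 9604.8/(174 × 2.60) = -4.6692 °C

T_c,out = -4.67 °C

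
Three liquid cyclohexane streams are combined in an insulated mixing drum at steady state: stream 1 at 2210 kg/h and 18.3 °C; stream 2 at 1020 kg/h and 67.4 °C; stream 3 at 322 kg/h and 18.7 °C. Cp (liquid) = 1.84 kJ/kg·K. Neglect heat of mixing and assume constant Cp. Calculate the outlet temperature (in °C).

T_out = 32.4 °C

Energy balance with Q = 0: Σ ṁᵢCp,ᵢ(T_out − Tᵢ) = 0
T_out = Σ ṁᵢCp,ᵢTᵢ / Σ ṁᵢCp,ᵢ
      = 211990 / 6535.7 = 32.436 °C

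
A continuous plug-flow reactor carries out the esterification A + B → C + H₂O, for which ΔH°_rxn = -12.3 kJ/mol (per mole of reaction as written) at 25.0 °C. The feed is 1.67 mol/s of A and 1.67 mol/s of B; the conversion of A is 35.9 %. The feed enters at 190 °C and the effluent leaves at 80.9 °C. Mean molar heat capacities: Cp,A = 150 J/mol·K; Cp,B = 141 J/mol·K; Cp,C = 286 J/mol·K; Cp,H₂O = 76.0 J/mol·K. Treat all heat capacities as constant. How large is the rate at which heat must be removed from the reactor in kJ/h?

Extent of reaction ξ = 0.359 × 1.67 = 0.59953 mol/s
Reaction term: ξ·ΔH°_rxn = 0.59953 × -12.3 = -7.3742 kJ/s
Sensible, feed 190→25 °C: -80.185 kJ/s
Outlet flows (mol/s): A 1.0705, B 1.0705, C 0.59953, H₂O 0.59953
Sensible, products 25→80.9 °C: 29.545 kJ/s
Q = ΔH = -58.014 kJ/s = -58.014 kW
Heat removed = 208850 kJ/h

Q_out = 209000 kJ/h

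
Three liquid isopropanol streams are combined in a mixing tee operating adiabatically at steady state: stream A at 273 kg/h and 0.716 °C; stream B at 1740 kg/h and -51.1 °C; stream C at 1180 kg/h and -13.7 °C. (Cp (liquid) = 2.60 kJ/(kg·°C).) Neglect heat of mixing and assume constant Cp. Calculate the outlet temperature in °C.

No heat crosses the boundary, so H_out = H_in.
Σ ṁᵢCp,ᵢTᵢ = 273×2.60×0.716 + 1740×2.60×-51.1 + 1180×2.60×-13.7 = -272700
Σ ṁᵢCp,ᵢ = 273×2.60 + 1740×2.60 + 1180×2.60 = 8301.8
T_out = -272700 / 8301.8 = -32.848 °C

T_out = -32.8 °C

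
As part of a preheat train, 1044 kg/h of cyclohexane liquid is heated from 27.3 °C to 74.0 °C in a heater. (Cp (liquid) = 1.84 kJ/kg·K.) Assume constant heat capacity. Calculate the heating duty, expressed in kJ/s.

Q = ṁ·Cp·ΔT = 1044 × 1.84 × (74.0 − 27.3) = 89709 kJ/h
Converting: 89709 / 3600 s = 24.919 kW

Q = 24.9 kJ/s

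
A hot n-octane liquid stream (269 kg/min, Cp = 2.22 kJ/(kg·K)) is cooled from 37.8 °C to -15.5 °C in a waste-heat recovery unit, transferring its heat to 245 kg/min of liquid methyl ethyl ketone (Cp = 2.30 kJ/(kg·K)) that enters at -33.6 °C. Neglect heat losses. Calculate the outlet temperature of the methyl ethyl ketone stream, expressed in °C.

Heat released by hot stream: Q = 269 × 2.22 × (37.8 − -15.5) = 31830 kJ/min
Energy balance on cold side (adiabatic exchanger): Q = ṁ_c·Cp_c·(T_c,out − T_c,in)
T_c,out = -33.6 + 31830/(245 × 2.30) = 22.886 °C

T_c,out = 22.9 °C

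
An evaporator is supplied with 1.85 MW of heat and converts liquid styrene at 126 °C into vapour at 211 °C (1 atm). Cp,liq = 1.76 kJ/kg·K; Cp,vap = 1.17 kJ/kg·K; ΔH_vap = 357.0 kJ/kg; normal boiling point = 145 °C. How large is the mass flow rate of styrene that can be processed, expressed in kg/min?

ṁ = 237 kg/min

Δh = 1.76×(145−126) + 357.0 + 1.17×(211−145) = 467.66 kJ/kg
Q = 1.85 MW = 1850 kJ/s = 111000 kJ/min
ṁ = Q/Δh = 111000 / 467.66 = 237.35 kg/min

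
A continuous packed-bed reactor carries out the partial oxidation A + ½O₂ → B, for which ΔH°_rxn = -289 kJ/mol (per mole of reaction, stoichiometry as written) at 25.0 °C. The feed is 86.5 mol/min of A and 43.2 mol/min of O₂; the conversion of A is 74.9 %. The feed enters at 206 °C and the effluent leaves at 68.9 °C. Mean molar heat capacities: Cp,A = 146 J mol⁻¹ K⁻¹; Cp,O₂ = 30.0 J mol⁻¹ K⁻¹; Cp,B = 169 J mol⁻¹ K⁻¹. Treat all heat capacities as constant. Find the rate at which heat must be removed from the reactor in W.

Q_out = 344000 W

Extent of reaction ξ = 0.749 × 86.5 = 64.788 mol/min
Reaction term: ξ·ΔH°_rxn = 64.788 × -289 = -18724 kJ/min
Sensible, feed 206→25 °C: -2520.4 kJ/min
Outlet flows (mol/min): A 21.712, O₂ 10.806, B 64.788
Sensible, products 25→68.9 °C: 634.06 kJ/min
Q = ΔH = -20610 kJ/min = -343.5 kW
Heat removed = 343500 W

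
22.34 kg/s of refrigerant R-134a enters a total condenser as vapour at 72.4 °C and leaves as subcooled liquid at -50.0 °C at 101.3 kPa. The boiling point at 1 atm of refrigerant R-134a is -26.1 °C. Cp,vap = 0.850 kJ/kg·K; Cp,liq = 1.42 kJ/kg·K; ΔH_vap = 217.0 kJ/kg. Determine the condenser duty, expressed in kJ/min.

vapour 72.4→-26.1 °C: -83.725 kJ/kg
condensation at -26.1 °C: -217 kJ/kg
liquid -26.1→-50.0 °C: -33.938 kJ/kg
Δh = -83.725 + -217 + -33.938 = -334.66 kJ/kg
Q = ṁ·Δh = 22.34 kg/s × -334.66 kJ/kg = -7476.4 kJ/s
|Q| = 7476.4 kW = 448580 kJ/min

Q_c = 449000 kJ/min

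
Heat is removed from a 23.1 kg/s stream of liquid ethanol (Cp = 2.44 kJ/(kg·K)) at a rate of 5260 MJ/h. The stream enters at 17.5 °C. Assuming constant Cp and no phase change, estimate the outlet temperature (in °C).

Q = 5260 MJ/h = 1461.1 kJ/s
ΔT = Q/(ṁ·Cp) = 1461.1/(23.1×2.44) = 25.923 K
T_out = 17.5 − 25.923 = -8.4228 °C

T_out = -8.42 °C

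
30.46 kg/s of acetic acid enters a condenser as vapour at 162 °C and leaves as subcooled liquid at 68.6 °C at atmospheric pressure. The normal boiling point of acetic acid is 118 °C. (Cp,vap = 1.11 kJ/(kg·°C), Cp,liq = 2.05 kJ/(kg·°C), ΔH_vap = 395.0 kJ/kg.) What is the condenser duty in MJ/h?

vapour 162→118 °C: -48.84 kJ/kg
condensation at 118 °C: -395 kJ/kg
liquid 118→68.6 °C: -101.27 kJ/kg
Δh = -48.84 + -395 + -101.27 = -545.11 kJ/kg
Q = ṁ·Δh = 30.46 kg/s × -545.11 kJ/kg = -16604 kJ/s
|Q| = 16604 kW = 59775 MJ/h

Q_c = 59800 MJ/h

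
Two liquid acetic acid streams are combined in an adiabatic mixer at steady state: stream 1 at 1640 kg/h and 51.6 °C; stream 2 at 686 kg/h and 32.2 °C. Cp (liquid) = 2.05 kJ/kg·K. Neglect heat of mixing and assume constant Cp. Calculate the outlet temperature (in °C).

T_out = 45.9 °C

Adiabatic, steady state ⇒ Σ ṁᵢCp,ᵢ(T_out − Tᵢ) = 0
T_out = Σ ṁᵢCp,ᵢTᵢ / Σ ṁᵢCp,ᵢ
      = 218760 / 4768.3 = 45.878 °C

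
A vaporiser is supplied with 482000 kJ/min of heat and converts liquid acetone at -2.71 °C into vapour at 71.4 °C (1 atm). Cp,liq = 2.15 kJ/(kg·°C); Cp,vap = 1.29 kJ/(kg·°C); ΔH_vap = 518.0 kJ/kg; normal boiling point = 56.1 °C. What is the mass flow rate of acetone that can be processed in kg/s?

Δh = 2.15×(56.1−-2.71) + 518.0 + 1.29×(71.4−56.1) = 664.18 kJ/kg
Q = 482000 kJ/min = 8033.3 kJ/s = 8033.3 kJ/s
ṁ = Q/Δh = 8033.3 / 664.18 = 12.095 kg/s

ṁ = 12.1 kg/s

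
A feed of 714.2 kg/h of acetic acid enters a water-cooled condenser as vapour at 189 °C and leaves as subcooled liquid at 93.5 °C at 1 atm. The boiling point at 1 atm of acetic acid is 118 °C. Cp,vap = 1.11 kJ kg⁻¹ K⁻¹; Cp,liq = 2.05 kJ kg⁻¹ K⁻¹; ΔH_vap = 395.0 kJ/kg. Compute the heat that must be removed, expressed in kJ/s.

Q_c = 104 kJ/s

vapour 189→118 °C: -78.81 kJ/kg
condensation at 118 °C: -395 kJ/kg
liquid 118→93.5 °C: -50.225 kJ/kg
Δh = -78.81 + -395 + -50.225 = -524.03 kJ/kg
Q = ṁ·Δh = 714.2 kg/h × -524.03 kJ/kg = -374270 kJ/h
|Q| = 103.96 kW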